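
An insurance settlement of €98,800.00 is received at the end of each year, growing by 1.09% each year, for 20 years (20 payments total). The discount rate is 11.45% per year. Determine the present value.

€818,161.60

Periodic rate r = 0.1145 per year.
Growing ordinary annuity: PV = PMT₁ × [1 − ((1+g)/(1+r))^n] / (r − g) = 98,800 × [1 − ((1+0.0109)/(1+r))^20] / (r − 0.0109) = €818,161.60.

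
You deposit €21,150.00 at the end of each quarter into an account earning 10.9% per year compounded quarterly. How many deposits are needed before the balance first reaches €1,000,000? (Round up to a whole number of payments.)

Periodic rate r = 0.109/4 per quarter; n is counted in quarters.
Ordinary annuity FV: 1,000,000 = 21,150 × [((1+r)^n − 1)/r].
(1+r)^n = 1 + 1,000,000 × r / 21,150, so n = ln(1 + 1,000,000·r/21,150) / ln(1+r) = 30.79.
Round up to a whole number of payments: n = 31.

31 payments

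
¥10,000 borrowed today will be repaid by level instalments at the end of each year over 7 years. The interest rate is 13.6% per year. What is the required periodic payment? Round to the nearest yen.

¥2,303

Level ordinary annuity; solve PV = PMT × [(1 − (1+r)^−n)/r] for PMT.
Periodic rate r = 0.136 per year.
With n = 7: PMT = 10,000 / ([(1 − (1+r)^−n)/r]) = ¥2,303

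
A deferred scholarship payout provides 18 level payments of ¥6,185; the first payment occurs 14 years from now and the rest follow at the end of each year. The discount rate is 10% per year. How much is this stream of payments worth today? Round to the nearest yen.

¥14,693

Ordinary annuity of 18 payments, first payment at period 14.
Periodic rate r = 0.1 per year.
The ordinary-annuity PV formula values the stream one period before the first payment (period 13); discount that back 13 periods:
PV₀ = 6,185 × [1 − (1+r)^−18] / r × (1+r)^−13 = ¥14,693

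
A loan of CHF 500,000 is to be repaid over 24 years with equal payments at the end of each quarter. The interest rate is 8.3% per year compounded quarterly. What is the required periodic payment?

CHF 12,053.19

Level ordinary annuity; solve PV = PMT × [(1 − (1+r)^−n)/r] for PMT.
Periodic rate r = 0.083/4 per quarter; n is counted in quarters.
With n = 96: PMT = 500,000 / ([(1 − (1+r)^−n)/r]) = CHF 12,053.19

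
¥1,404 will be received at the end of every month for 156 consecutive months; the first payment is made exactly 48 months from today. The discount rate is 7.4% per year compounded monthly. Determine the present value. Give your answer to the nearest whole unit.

Ordinary annuity of 156 payments, first payment at period 48.
Periodic rate r = 0.074/12 per month; n is counted in months.
The ordinary-annuity PV formula values the stream one period before the first payment (period 47); discount that back 47 periods:
PV₀ = 1,404 × [1 − (1+r)^−156] / r × (1+r)^−47 = ¥105,180

¥105,180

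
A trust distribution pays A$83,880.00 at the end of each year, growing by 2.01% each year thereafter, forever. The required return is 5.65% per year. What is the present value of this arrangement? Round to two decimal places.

Periodic rate r = 0.0565 per year.
Growing perpetuity (Gordon): PV = PMT₁ / (r − g) = 83,880 / (r − 0.0201) = A$2,304,395.60.

A$2,304,395.60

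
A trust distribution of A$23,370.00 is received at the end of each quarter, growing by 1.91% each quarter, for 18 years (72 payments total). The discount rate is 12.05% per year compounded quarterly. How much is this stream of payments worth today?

A$1,142,906.70

Periodic rate r = 0.1205/4 per quarter; n is counted in quarters.
Growing ordinary annuity: PV = PMT₁ × [1 − ((1+g)/(1+r))^n] / (r − g) = 23,370 × [1 − ((1+0.0191)/(1+r))^72] / (r − 0.0191) = A$1,142,906.70.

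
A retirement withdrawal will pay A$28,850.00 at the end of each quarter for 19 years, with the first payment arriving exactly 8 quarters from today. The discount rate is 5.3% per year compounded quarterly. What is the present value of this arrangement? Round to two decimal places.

A$1,255,484.47

Ordinary annuity of 76 payments, first payment at period 8.
Periodic rate r = 0.053/4 per quarter; n is counted in quarters.
The ordinary-annuity PV formula values the stream one period before the first payment (period 7); discount that back 7 periods:
PV₀ = 28,850 × [1 − (1+r)^−76] / r × (1+r)^−7 = A$1,255,484.47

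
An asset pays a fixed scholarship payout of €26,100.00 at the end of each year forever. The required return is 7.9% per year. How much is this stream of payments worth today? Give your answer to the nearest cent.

Periodic rate r = 0.079 per year.
Level perpetuity: PV = PMT / r = 26,100 / (0.079) = €330,379.75.

€330,379.75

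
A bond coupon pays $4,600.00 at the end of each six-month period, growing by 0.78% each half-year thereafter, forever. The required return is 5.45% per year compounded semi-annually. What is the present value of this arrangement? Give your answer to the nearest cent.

Periodic rate r = 0.0545/2 per half-year.
Growing perpetuity (Gordon): PV = PMT₁ / (r − g) = 4,600 / (r − 0.0078) = $236,503.86.

$236,503.86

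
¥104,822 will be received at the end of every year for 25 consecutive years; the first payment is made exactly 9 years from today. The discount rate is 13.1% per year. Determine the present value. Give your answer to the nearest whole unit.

¥285,099

Ordinary annuity of 25 payments, first payment at period 9.
Periodic rate r = 0.131 per year.
The ordinary-annuity PV formula values the stream one period before the first payment (period 8); discount that back 8 periods:
PV₀ = 104,822 × [1 − (1+r)^−25] / r × (1+r)^−8 = ¥285,099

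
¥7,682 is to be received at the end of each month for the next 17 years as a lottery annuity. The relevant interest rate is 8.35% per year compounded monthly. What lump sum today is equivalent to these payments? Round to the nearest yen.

¥835,699

This is an ordinary annuity: 204 payments of ¥7,682 at the end of each month.
Periodic rate r = 0.0835/12 per month; n is counted in months.
PV = PMT × [(1 − (1+r)^−n)/r] = 7,682 × [1 − (1+r)^−204] / r = ¥835,699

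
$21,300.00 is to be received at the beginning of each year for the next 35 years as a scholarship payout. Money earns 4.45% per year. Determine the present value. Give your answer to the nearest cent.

$391,025.45

This is an annuity due: 35 payments of $21,300.00 at the beginning of each year.
Periodic rate r = 0.0445 per year.
PV = PMT × [(1 − (1+r)^−n)/r] × (1+r) = 21,300 × [1 − (1+r)^−35] / r × (1+r) = $391,025.45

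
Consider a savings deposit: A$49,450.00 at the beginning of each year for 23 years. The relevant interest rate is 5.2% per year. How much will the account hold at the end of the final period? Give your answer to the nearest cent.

This is an annuity due: 23 deposits of A$49,450.00 at the beginning of each year.
Periodic rate r = 0.052 per year.
FV = PMT × [((1+r)^n − 1)/r] × (1+r) = 49,450 × [(1+r)^23 − 1] / r × (1+r) = A$2,209,852.16

A$2,209,852.16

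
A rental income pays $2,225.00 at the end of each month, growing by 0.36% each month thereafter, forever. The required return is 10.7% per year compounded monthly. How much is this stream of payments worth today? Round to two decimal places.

Periodic rate r = 0.107/12 per month.
Growing perpetuity (Gordon): PV = PMT₁ / (r − g) = 2,225 / (r − 0.0036) = $418,495.30.

$418,495.30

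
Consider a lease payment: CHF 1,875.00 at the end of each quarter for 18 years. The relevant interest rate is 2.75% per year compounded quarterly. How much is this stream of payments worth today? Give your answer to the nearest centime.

CHF 106,198.83

This is an ordinary annuity: 72 payments of CHF 1,875.00 at the end of each quarter.
Periodic rate r = 0.0275/4 per quarter; n is counted in quarters.
PV = PMT × [(1 − (1+r)^−n)/r] = 1,875 × [1 − (1+r)^−72] / r = CHF 106,198.83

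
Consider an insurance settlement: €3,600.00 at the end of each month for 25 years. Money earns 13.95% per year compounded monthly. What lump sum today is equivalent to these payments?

This is an ordinary annuity: 300 payments of €3,600.00 at the end of each month.
Periodic rate r = 0.1395/12 per month; n is counted in months.
PV = PMT × [(1 − (1+r)^−n)/r] = 3,600 × [1 − (1+r)^−300] / r = €300,015.94

€300,015.94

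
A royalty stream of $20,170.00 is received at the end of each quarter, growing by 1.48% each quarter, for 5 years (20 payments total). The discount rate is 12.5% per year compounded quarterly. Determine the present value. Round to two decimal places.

$337,204.96

Periodic rate r = 0.125/4 per quarter; n is counted in quarters.
Growing ordinary annuity: PV = PMT₁ × [1 − ((1+g)/(1+r))^n] / (r − g) = 20,170 × [1 − ((1+0.0148)/(1+r))^20] / (r − 0.0148) = $337,204.96.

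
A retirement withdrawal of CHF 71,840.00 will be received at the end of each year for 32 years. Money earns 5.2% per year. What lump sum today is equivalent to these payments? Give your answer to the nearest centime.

This is an ordinary annuity: 32 payments of CHF 71,840.00 at the end of each year.
Periodic rate r = 0.052 per year.
PV = PMT × [(1 − (1+r)^−n)/r] = 71,840 × [1 − (1+r)^−32] / r = CHF 1,108,729.08

CHF 1,108,729.08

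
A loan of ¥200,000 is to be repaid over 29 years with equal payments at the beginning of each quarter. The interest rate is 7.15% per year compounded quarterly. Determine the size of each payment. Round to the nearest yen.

Level annuity due; solve PV = PMT × [(1 − (1+r)^−n)/r] × (1+r) for PMT.
Periodic rate r = 0.0715/4 per quarter; n is counted in quarters.
With n = 116: PMT = 200,000 / ([(1 − (1+r)^−n)/r] × (1+r)) = ¥4,028

¥4,028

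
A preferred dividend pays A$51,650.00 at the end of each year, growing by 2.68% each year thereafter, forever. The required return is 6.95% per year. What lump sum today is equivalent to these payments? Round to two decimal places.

Periodic rate r = 0.0695 per year.
Growing perpetuity (Gordon): PV = PMT₁ / (r − g) = 51,650 / (r − 0.0268) = A$1,209,601.87.

A$1,209,601.87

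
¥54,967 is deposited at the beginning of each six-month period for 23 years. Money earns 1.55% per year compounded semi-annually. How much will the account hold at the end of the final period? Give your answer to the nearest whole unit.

¥3,047,400

This is an annuity due: 46 deposits of ¥54,967 at the beginning of each six-month period.
Periodic rate r = 0.0155/2 per half-year; n is counted in half-years.
FV = PMT × [((1+r)^n − 1)/r] × (1+r) = 54,967 × [(1+r)^46 − 1] / r × (1+r) = ¥3,047,400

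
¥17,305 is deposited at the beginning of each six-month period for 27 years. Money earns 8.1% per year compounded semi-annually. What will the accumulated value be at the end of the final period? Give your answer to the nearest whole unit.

¥3,348,834

This is an annuity due: 54 deposits of ¥17,305 at the beginning of each six-month period.
Periodic rate r = 0.081/2 per half-year; n is counted in half-years.
FV = PMT × [((1+r)^n − 1)/r] × (1+r) = 17,305 × [(1+r)^54 − 1] / r × (1+r) = ¥3,348,834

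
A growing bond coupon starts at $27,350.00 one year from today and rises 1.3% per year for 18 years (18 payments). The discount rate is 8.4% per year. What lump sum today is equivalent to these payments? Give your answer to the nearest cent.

Periodic rate r = 0.084 per year.
Growing ordinary annuity: PV = PMT₁ × [1 − ((1+g)/(1+r))^n] / (r − g) = 27,350 × [1 − ((1+0.013)/(1+r))^18] / (r − 0.013) = $271,411.36.

$271,411.36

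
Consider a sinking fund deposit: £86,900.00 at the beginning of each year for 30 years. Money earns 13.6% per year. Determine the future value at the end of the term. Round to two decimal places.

£32,556,108.29

This is an annuity due: 30 deposits of £86,900.00 at the beginning of each year.
Periodic rate r = 0.136 per year.
FV = PMT × [((1+r)^n − 1)/r] × (1+r) = 86,900 × [(1+r)^30 − 1] / r × (1+r) = £32,556,108.29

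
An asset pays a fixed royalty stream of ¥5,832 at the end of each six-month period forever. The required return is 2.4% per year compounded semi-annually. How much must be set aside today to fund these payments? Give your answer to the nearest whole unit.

¥486,000

Periodic rate r = 0.024/2 per half-year.
Level perpetuity: PV = PMT / r = 5,832 / (0.024/2) = ¥486,000.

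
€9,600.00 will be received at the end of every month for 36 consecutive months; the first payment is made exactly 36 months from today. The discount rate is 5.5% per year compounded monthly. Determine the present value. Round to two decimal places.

Ordinary annuity of 36 payments, first payment at period 36.
Periodic rate r = 0.055/12 per month; n is counted in months.
The ordinary-annuity PV formula values the stream one period before the first payment (period 35); discount that back 35 periods:
PV₀ = 9,600 × [1 − (1+r)^−36] / r × (1+r)^−35 = €270,903.32

€270,903.32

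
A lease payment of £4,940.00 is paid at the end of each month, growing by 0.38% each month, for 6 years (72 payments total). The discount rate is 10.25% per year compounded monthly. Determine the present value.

£299,771.49

Periodic rate r = 0.1025/12 per month; n is counted in months.
Growing ordinary annuity: PV = PMT₁ × [1 − ((1+g)/(1+r))^n] / (r − g) = 4,940 × [1 − ((1+0.0038)/(1+r))^72] / (r − 0.0038) = £299,771.49.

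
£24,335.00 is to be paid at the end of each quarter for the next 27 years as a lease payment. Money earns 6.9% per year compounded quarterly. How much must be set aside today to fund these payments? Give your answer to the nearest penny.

This is an ordinary annuity: 108 payments of £24,335.00 at the end of each quarter.
Periodic rate r = 0.069/4 per quarter; n is counted in quarters.
PV = PMT × [(1 − (1+r)^−n)/r] = 24,335 × [1 − (1+r)^−108] / r = £1,188,265.21

£1,188,265.21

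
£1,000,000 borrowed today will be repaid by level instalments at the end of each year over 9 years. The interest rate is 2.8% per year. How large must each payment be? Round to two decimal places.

Level ordinary annuity; solve PV = PMT × [(1 − (1+r)^−n)/r] for PMT.
Periodic rate r = 0.028 per year.
With n = 9: PMT = 1,000,000 / ([(1 − (1+r)^−n)/r]) = £127,238.83

£127,238.83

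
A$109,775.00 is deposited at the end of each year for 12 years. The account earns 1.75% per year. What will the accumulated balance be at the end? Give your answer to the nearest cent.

A$1,451,785.76

This is an ordinary annuity: 12 deposits of A$109,775.00 at the end of each year.
Periodic rate r = 0.0175 per year.
FV = PMT × [((1+r)^n − 1)/r] = 109,775 × [(1+r)^12 − 1] / r = A$1,451,785.76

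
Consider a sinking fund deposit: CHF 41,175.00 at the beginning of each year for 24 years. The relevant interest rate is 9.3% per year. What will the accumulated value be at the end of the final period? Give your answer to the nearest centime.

CHF 3,605,437.07

This is an annuity due: 24 deposits of CHF 41,175.00 at the beginning of each year.
Periodic rate r = 0.093 per year.
FV = PMT × [((1+r)^n − 1)/r] × (1+r) = 41,175 × [(1+r)^24 − 1] / r × (1+r) = CHF 3,605,437.07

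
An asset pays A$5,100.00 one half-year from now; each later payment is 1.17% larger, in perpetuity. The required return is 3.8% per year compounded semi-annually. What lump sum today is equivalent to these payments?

A$698,630.14

Periodic rate r = 0.038/2 per half-year.
Growing perpetuity (Gordon): PV = PMT₁ / (r − g) = 5,100 / (r − 0.0117) = A$698,630.14.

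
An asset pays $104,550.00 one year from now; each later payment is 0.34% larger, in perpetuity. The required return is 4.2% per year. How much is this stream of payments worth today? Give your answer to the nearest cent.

Periodic rate r = 0.042 per year.
Growing perpetuity (Gordon): PV = PMT₁ / (r − g) = 104,550 / (r − 0.0034) = $2,708,549.22.

$2,708,549.22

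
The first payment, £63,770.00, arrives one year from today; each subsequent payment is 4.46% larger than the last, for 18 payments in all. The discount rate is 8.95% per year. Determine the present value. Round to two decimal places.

£754,411.38

Periodic rate r = 0.0895 per year.
Growing ordinary annuity: PV = PMT₁ × [1 − ((1+g)/(1+r))^n] / (r − g) = 63,770 × [1 − ((1+0.0446)/(1+r))^18] / (r − 0.0446) = £754,411.38.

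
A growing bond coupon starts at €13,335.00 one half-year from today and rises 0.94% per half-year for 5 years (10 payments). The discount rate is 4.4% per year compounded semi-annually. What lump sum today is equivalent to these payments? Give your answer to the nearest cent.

€123,473.46

Periodic rate r = 0.044/2 per half-year; n is counted in half-years.
Growing ordinary annuity: PV = PMT₁ × [1 − ((1+g)/(1+r))^n] / (r − g) = 13,335 × [1 − ((1+0.0094)/(1+r))^10] / (r − 0.0094) = €123,473.46.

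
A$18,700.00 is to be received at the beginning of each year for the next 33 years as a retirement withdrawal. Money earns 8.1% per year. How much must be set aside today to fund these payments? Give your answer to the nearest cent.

A$230,468.55

This is an annuity due: 33 payments of A$18,700.00 at the beginning of each year.
Periodic rate r = 0.081 per year.
PV = PMT × [(1 − (1+r)^−n)/r] × (1+r) = 18,700 × [1 − (1+r)^−33] / r × (1+r) = A$230,468.55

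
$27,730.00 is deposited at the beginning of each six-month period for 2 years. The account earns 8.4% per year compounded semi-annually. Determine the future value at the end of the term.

$123,066.12

This is an annuity due: 4 deposits of $27,730.00 at the beginning of each six-month period.
Periodic rate r = 0.084/2 per half-year; n is counted in half-years.
FV = PMT × [((1+r)^n − 1)/r] × (1+r) = 27,730 × [(1+r)^4 − 1] / r × (1+r) = $123,066.12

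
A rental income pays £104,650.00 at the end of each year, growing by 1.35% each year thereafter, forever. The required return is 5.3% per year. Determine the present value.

Periodic rate r = 0.053 per year.
Growing perpetuity (Gordon): PV = PMT₁ / (r − g) = 104,650 / (r − 0.0135) = £2,649,367.09.

£2,649,367.09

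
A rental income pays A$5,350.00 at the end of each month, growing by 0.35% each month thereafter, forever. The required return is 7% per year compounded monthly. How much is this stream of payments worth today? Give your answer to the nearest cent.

Periodic rate r = 0.07/12 per month.
Growing perpetuity (Gordon): PV = PMT₁ / (r − g) = 5,350 / (r − 0.0035) = A$2,292,857.14.

A$2,292,857.14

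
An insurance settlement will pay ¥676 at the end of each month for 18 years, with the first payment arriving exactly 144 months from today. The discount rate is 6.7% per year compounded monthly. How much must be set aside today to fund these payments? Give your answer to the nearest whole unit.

Ordinary annuity of 216 payments, first payment at period 144.
Periodic rate r = 0.067/12 per month; n is counted in months.
The ordinary-annuity PV formula values the stream one period before the first payment (period 143); discount that back 143 periods:
PV₀ = 676 × [1 − (1+r)^−216] / r × (1+r)^−143 = ¥38,205

¥38,205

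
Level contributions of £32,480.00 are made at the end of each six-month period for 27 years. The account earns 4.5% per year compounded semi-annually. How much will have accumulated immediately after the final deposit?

£3,356,570.07

This is an ordinary annuity: 54 deposits of £32,480.00 at the end of each six-month period.
Periodic rate r = 0.045/2 per half-year; n is counted in half-years.
FV = PMT × [((1+r)^n − 1)/r] = 32,480 × [(1+r)^54 − 1] / r = £3,356,570.07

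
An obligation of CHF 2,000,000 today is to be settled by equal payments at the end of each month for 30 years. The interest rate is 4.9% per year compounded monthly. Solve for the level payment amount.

Level ordinary annuity; solve PV = PMT × [(1 − (1+r)^−n)/r] for PMT.
Periodic rate r = 0.049/12 per month; n is counted in months.
With n = 360: PMT = 2,000,000 / ([(1 − (1+r)^−n)/r]) = CHF 10,614.53

CHF 10,614.53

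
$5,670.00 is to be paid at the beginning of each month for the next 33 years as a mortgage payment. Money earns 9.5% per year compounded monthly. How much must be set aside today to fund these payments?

$690,088.87

This is an annuity due: 396 payments of $5,670.00 at the beginning of each month.
Periodic rate r = 0.095/12 per month; n is counted in months.
PV = PMT × [(1 − (1+r)^−n)/r] × (1+r) = 5,670 × [1 − (1+r)^−396] / r × (1+r) = $690,088.87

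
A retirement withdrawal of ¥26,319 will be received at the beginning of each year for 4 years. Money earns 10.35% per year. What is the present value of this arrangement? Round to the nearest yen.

¥91,369

This is an annuity due: 4 payments of ¥26,319 at the beginning of each year.
Periodic rate r = 0.1035 per year.
PV = PMT × [(1 − (1+r)^−n)/r] × (1+r) = 26,319 × [1 − (1+r)^−4] / r × (1+r) = ¥91,369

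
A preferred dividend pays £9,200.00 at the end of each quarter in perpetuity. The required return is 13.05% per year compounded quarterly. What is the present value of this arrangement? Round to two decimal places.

£281,992.34

Periodic rate r = 0.1305/4 per quarter.
Level perpetuity: PV = PMT / r = 9,200 / (0.1305/4) = £281,992.34.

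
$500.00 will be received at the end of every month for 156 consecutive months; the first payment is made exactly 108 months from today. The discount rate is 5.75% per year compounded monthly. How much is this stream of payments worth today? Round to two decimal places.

Ordinary annuity of 156 payments, first payment at period 108.
Periodic rate r = 0.0575/12 per month; n is counted in months.
The ordinary-annuity PV formula values the stream one period before the first payment (period 107); discount that back 107 periods:
PV₀ = 500 × [1 − (1+r)^−156] / r × (1+r)^−107 = $32,885.78

$32,885.78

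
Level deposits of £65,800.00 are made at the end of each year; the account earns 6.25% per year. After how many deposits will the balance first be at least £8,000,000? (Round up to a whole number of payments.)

36 payments

Periodic rate r = 0.0625 per year.
Ordinary annuity FV: 8,000,000 = 65,800 × [((1+r)^n − 1)/r].
(1+r)^n = 1 + 8,000,000 × r / 65,800, so n = ln(1 + 8,000,000·r/65,800) / ln(1+r) = 35.49.
Round up to a whole number of payments: n = 36.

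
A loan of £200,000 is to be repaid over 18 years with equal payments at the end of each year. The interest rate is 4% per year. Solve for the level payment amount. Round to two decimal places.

£15,798.67

Level ordinary annuity; solve PV = PMT × [(1 − (1+r)^−n)/r] for PMT.
Periodic rate r = 0.04 per year.
With n = 18: PMT = 200,000 / ([(1 − (1+r)^−n)/r]) = £15,798.67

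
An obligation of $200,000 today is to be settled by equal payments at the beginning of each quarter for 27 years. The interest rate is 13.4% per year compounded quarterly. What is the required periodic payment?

Level annuity due; solve PV = PMT × [(1 − (1+r)^−n)/r] × (1+r) for PMT.
Periodic rate r = 0.134/4 per quarter; n is counted in quarters.
With n = 108: PMT = 200,000 / ([(1 − (1+r)^−n)/r] × (1+r)) = $6,672.84

$6,672.84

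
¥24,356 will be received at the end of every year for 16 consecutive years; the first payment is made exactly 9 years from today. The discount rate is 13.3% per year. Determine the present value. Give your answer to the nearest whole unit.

Ordinary annuity of 16 payments, first payment at period 9.
Periodic rate r = 0.133 per year.
The ordinary-annuity PV formula values the stream one period before the first payment (period 8); discount that back 8 periods:
PV₀ = 24,356 × [1 − (1+r)^−16] / r × (1+r)^−8 = ¥58,293

¥58,293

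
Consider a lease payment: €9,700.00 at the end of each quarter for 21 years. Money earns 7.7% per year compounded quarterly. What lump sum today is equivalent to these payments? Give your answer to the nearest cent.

This is an ordinary annuity: 84 payments of €9,700.00 at the end of each quarter.
Periodic rate r = 0.077/4 per quarter; n is counted in quarters.
PV = PMT × [(1 − (1+r)^−n)/r] = 9,700 × [1 − (1+r)^−84] / r = €402,327.26

€402,327.26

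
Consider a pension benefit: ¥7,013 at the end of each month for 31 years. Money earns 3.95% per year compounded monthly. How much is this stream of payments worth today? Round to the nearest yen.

This is an ordinary annuity: 372 payments of ¥7,013 at the end of each month.
Periodic rate r = 0.0395/12 per month; n is counted in months.
PV = PMT × [(1 − (1+r)^−n)/r] = 7,013 × [1 − (1+r)^−372] / r = ¥1,503,098

¥1,503,098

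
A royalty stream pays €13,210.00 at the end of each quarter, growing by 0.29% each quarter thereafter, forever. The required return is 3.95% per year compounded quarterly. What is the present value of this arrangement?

€1,893,906.81

Periodic rate r = 0.0395/4 per quarter.
Growing perpetuity (Gordon): PV = PMT₁ / (r − g) = 13,210 / (r − 0.0029) = €1,893,906.81.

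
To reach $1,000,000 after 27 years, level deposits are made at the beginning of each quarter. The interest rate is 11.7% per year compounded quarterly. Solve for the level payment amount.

$1,321.57

Level annuity due; solve FV = PMT × [((1+r)^n − 1)/r] × (1+r) for PMT.
Periodic rate r = 0.117/4 per quarter; n is counted in quarters.
With n = 108: PMT = 1,000,000 / ([((1+r)^n − 1)/r] × (1+r)) = $1,321.57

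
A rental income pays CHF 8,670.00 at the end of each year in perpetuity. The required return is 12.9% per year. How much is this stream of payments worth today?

CHF 67,209.30

Periodic rate r = 0.129 per year.
Level perpetuity: PV = PMT / r = 8,670 / (0.129) = CHF 67,209.30.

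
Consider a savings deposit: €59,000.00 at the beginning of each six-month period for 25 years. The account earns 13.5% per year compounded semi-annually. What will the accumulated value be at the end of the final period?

This is an annuity due: 50 deposits of €59,000.00 at the beginning of each six-month period.
Periodic rate r = 0.135/2 per half-year; n is counted in half-years.
FV = PMT × [((1+r)^n − 1)/r] × (1+r) = 59,000 × [(1+r)^50 − 1] / r × (1+r) = €23,518,696.23

€23,518,696.23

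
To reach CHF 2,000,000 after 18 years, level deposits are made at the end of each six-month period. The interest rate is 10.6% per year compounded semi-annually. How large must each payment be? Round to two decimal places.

CHF 19,563.26

Level ordinary annuity; solve FV = PMT × [((1+r)^n − 1)/r] for PMT.
Periodic rate r = 0.106/2 per half-year; n is counted in half-years.
With n = 36: PMT = 2,000,000 / ([((1+r)^n − 1)/r]) = CHF 19,563.26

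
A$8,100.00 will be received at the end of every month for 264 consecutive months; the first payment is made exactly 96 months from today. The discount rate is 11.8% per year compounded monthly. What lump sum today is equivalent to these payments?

A$300,579.06

Ordinary annuity of 264 payments, first payment at period 96.
Periodic rate r = 0.118/12 per month; n is counted in months.
The ordinary-annuity PV formula values the stream one period before the first payment (period 95); discount that back 95 periods:
PV₀ = 8,100 × [1 − (1+r)^−264] / r × (1+r)^−95 = A$300,579.06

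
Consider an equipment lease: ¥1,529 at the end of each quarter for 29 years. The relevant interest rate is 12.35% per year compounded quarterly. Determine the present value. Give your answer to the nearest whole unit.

This is an ordinary annuity: 116 payments of ¥1,529 at the end of each quarter.
Periodic rate r = 0.1235/4 per quarter; n is counted in quarters.
PV = PMT × [(1 − (1+r)^−n)/r] = 1,529 × [1 − (1+r)^−116] / r = ¥48,067

¥48,067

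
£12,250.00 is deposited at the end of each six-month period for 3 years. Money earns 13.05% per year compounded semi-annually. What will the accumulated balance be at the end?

£86,585.18

This is an ordinary annuity: 6 deposits of £12,250.00 at the end of each six-month period.
Periodic rate r = 0.1305/2 per half-year; n is counted in half-years.
FV = PMT × [((1+r)^n − 1)/r] = 12,250 × [(1+r)^6 − 1] / r = £86,585.18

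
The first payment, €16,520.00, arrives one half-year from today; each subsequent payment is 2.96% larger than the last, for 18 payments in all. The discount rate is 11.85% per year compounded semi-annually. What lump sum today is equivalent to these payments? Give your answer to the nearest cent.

€222,936.16

Periodic rate r = 0.1185/2 per half-year; n is counted in half-years.
Growing ordinary annuity: PV = PMT₁ × [1 − ((1+g)/(1+r))^n] / (r − g) = 16,520 × [1 − ((1+0.0296)/(1+r))^18] / (r − 0.0296) = €222,936.16.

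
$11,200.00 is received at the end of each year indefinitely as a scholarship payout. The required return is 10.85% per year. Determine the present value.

Periodic rate r = 0.1085 per year.
Level perpetuity: PV = PMT / r = 11,200 / (0.1085) = $103,225.81.

$103,225.81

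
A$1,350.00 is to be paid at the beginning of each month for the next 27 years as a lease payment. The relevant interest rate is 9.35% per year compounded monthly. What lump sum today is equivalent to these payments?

This is an annuity due: 324 payments of A$1,350.00 at the beginning of each month.
Periodic rate r = 0.0935/12 per month; n is counted in months.
PV = PMT × [(1 − (1+r)^−n)/r] × (1+r) = 1,350 × [1 − (1+r)^−324] / r × (1+r) = A$160,488.38

A$160,488.38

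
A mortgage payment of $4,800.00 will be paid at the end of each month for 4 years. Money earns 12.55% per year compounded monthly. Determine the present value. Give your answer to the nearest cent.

This is an ordinary annuity: 48 payments of $4,800.00 at the end of each month.
Periodic rate r = 0.1255/12 per month; n is counted in months.
PV = PMT × [(1 − (1+r)^−n)/r] = 4,800 × [1 − (1+r)^−48] / r = $180,419.33

$180,419.33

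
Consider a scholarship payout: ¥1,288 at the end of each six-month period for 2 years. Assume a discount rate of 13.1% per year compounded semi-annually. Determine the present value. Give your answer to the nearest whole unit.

¥4,407

This is an ordinary annuity: 4 payments of ¥1,288 at the end of each six-month period.
Periodic rate r = 0.131/2 per half-year; n is counted in half-years.
PV = PMT × [(1 − (1+r)^−n)/r] = 1,288 × [1 − (1+r)^−4] / r = ¥4,407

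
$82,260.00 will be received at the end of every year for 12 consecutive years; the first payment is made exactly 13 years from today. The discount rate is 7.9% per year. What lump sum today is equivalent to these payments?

$250,224.66

Ordinary annuity of 12 payments, first payment at period 13.
Periodic rate r = 0.079 per year.
The ordinary-annuity PV formula values the stream one period before the first payment (period 12); discount that back 12 periods:
PV₀ = 82,260 × [1 − (1+r)^−12] / r × (1+r)^−12 = $250,224.66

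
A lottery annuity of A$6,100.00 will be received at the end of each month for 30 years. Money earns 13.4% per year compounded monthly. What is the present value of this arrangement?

A$536,240.57

This is an ordinary annuity: 360 payments of A$6,100.00 at the end of each month.
Periodic rate r = 0.134/12 per month; n is counted in months.
PV = PMT × [(1 − (1+r)^−n)/r] = 6,100 × [1 − (1+r)^−360] / r = A$536,240.57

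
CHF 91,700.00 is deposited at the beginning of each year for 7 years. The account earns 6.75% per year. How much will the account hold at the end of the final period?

This is an annuity due: 7 deposits of CHF 91,700.00 at the beginning of each year.
Periodic rate r = 0.0675 per year.
FV = PMT × [((1+r)^n − 1)/r] × (1+r) = 91,700 × [(1+r)^7 − 1] / r × (1+r) = CHF 840,694.67

CHF 840,694.67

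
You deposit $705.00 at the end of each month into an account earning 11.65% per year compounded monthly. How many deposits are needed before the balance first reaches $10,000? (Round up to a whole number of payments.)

14 payments

Periodic rate r = 0.1165/12 per month; n is counted in months.
Ordinary annuity FV: 10,000 = 705 × [((1+r)^n − 1)/r].
(1+r)^n = 1 + 10,000 × r / 705, so n = ln(1 + 10,000·r/705) / ln(1+r) = 13.35.
Round up to a whole number of payments: n = 14.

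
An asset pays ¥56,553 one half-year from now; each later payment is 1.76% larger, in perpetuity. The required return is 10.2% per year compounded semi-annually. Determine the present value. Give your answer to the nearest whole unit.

Periodic rate r = 0.102/2 per half-year.
Growing perpetuity (Gordon): PV = PMT₁ / (r − g) = 56,553 / (r − 0.0176) = ¥1,693,204.

¥1,693,204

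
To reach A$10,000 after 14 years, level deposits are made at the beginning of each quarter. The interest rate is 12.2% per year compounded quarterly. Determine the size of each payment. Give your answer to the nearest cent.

A$67.59

Level annuity due; solve FV = PMT × [((1+r)^n − 1)/r] × (1+r) for PMT.
Periodic rate r = 0.122/4 per quarter; n is counted in quarters.
With n = 56: PMT = 10,000 / ([((1+r)^n − 1)/r] × (1+r)) = A$67.59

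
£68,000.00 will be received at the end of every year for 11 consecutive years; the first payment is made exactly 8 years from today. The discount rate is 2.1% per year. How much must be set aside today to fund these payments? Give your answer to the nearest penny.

Ordinary annuity of 11 payments, first payment at period 8.
Periodic rate r = 0.021 per year.
The ordinary-annuity PV formula values the stream one period before the first payment (period 7); discount that back 7 periods:
PV₀ = 68,000 × [1 − (1+r)^−11] / r × (1+r)^−7 = £572,142.79

£572,142.79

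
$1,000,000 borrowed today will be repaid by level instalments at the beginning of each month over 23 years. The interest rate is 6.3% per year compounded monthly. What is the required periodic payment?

Level annuity due; solve PV = PMT × [(1 − (1+r)^−n)/r] × (1+r) for PMT.
Periodic rate r = 0.063/12 per month; n is counted in months.
With n = 276: PMT = 1,000,000 / ([(1 − (1+r)^−n)/r] × (1+r)) = $6,833.13

$6,833.13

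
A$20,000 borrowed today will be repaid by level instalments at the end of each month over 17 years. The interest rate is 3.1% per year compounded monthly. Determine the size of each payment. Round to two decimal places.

A$126.25

Level ordinary annuity; solve PV = PMT × [(1 − (1+r)^−n)/r] for PMT.
Periodic rate r = 0.031/12 per month; n is counted in months.
With n = 204: PMT = 20,000 / ([(1 − (1+r)^−n)/r]) = A$126.25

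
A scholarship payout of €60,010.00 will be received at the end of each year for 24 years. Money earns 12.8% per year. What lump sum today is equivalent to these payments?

€442,790.87

This is an ordinary annuity: 24 payments of €60,010.00 at the end of each year.
Periodic rate r = 0.128 per year.
PV = PMT × [(1 − (1+r)^−n)/r] = 60,010 × [1 − (1+r)^−24] / r = €442,790.87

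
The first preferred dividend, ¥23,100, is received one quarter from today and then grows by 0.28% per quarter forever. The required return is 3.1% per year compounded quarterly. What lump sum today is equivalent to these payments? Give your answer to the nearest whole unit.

¥4,666,667

Periodic rate r = 0.031/4 per quarter.
Growing perpetuity (Gordon): PV = PMT₁ / (r − g) = 23,100 / (r − 0.0028) = ¥4,666,667.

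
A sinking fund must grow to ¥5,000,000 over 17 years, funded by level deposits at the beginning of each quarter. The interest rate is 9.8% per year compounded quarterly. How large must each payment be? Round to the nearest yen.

¥28,566

Level annuity due; solve FV = PMT × [((1+r)^n − 1)/r] × (1+r) for PMT.
Periodic rate r = 0.098/4 per quarter; n is counted in quarters.
With n = 68: PMT = 5,000,000 / ([((1+r)^n − 1)/r] × (1+r)) = ¥28,566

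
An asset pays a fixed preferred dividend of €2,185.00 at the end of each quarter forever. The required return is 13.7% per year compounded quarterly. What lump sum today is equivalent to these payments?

€63,795.62

Periodic rate r = 0.137/4 per quarter.
Level perpetuity: PV = PMT / r = 2,185 / (0.137/4) = €63,795.62.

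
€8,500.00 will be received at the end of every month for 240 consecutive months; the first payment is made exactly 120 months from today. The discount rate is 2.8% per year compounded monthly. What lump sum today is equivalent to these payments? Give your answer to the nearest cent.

€1,182,664.13

Ordinary annuity of 240 payments, first payment at period 120.
Periodic rate r = 0.028/12 per month; n is counted in months.
The ordinary-annuity PV formula values the stream one period before the first payment (period 119); discount that back 119 periods:
PV₀ = 8,500 × [1 − (1+r)^−240] / r × (1+r)^−119 = €1,182,664.13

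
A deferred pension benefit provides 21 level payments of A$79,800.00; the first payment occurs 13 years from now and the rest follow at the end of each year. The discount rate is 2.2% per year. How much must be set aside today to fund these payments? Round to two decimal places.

Ordinary annuity of 21 payments, first payment at period 13.
Periodic rate r = 0.022 per year.
The ordinary-annuity PV formula values the stream one period before the first payment (period 12); discount that back 12 periods:
PV₀ = 79,800 × [1 − (1+r)^−21] / r × (1+r)^−12 = A$1,024,744.42

A$1,024,744.42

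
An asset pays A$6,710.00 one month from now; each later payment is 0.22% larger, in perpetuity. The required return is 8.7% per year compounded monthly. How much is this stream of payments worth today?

A$1,328,712.87

Periodic rate r = 0.087/12 per month.
Growing perpetuity (Gordon): PV = PMT₁ / (r − g) = 6,710 / (r − 0.0022) = A$1,328,712.87.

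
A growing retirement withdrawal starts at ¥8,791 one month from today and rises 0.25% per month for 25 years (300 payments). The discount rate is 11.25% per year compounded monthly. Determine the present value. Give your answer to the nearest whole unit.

¥1,114,134

Periodic rate r = 0.1125/12 per month; n is counted in months.
Growing ordinary annuity: PV = PMT₁ × [1 − ((1+g)/(1+r))^n] / (r − g) = 8,791 × [1 − ((1+0.0025)/(1+r))^300] / (r − 0.0025) = ¥1,114,134.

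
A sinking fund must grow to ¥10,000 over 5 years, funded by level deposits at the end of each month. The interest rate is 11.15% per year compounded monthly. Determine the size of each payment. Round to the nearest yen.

Level ordinary annuity; solve FV = PMT × [((1+r)^n − 1)/r] for PMT.
Periodic rate r = 0.1115/12 per month; n is counted in months.
With n = 60: PMT = 10,000 / ([((1+r)^n − 1)/r]) = ¥125

¥125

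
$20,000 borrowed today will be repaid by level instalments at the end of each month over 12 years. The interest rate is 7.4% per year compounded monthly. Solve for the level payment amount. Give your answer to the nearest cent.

$209.97

Level ordinary annuity; solve PV = PMT × [(1 − (1+r)^−n)/r] for PMT.
Periodic rate r = 0.074/12 per month; n is counted in months.
With n = 144: PMT = 20,000 / ([(1 − (1+r)^−n)/r]) = $209.97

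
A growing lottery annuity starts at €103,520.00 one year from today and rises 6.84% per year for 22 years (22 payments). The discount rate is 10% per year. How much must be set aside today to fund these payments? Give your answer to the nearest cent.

€1,550,733.46

Periodic rate r = 0.1 per year.
Growing ordinary annuity: PV = PMT₁ × [1 − ((1+g)/(1+r))^n] / (r − g) = 103,520 × [1 − ((1+0.0684)/(1+r))^22] / (r − 0.0684) = €1,550,733.46.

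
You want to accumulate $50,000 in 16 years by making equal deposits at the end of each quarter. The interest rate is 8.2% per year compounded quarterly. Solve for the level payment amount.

Level ordinary annuity; solve FV = PMT × [((1+r)^n − 1)/r] for PMT.
Periodic rate r = 0.082/4 per quarter; n is counted in quarters.
With n = 64: PMT = 50,000 / ([((1+r)^n − 1)/r]) = $384.67

$384.67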